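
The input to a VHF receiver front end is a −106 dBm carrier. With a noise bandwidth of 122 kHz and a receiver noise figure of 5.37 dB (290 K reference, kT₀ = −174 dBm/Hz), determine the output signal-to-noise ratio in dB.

11.8 dB

Noise floor: N = −174 + 10 log₁₀(B) + NF
10 log₁₀(1.22×10⁵) = 50.86 dB
N = −174 + 50.86 + 5.37 = −117.77 dBm
SNR = P_sig − N = −106 − (−117.77) = 11.77 dB → 11.8 dB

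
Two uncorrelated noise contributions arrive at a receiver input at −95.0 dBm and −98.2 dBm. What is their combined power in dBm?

−93.3 dBm

Convert to linear, add, convert back:
P₁ = 3.16×10⁻¹³ W, P₂ = 1.51×10⁻¹³ W
P_tot = 4.68×10⁻¹³ W → 10 log₁₀(P_tot / 10⁻³) = −93.3 dBm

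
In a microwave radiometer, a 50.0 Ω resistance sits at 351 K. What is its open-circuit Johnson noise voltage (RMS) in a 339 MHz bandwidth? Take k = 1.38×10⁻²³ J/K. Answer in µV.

V_n = √(4kTRB)
4kTRB = 4 × 1.38×10⁻²³ × 351 × 5.00×10¹ × 3.39×10⁸ = 3.28×10⁻¹⁰ V²
V_n = √(3.28×10⁻¹⁰) = 1.81×10⁻⁵ V = 18.1 µV

18.1 µV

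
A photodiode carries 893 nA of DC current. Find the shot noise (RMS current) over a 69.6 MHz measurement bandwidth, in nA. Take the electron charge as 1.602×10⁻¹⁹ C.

4.46 nA

I_n = √(2qI·B)
2qI·B = 2 × 1.602×10⁻¹⁹ × 8.93×10⁻⁷ × 6.96×10⁷ = 1.99×10⁻¹⁷ A²
I_n = √(1.99×10⁻¹⁷) = 4.46×10⁻⁹ A = 4.46 nA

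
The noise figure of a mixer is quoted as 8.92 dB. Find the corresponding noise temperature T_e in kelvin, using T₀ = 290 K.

1972 K

F = 10^(8.92/10) = 7.7983
T_e = (F − 1)·T₀ = (7.7983 − 1) × 290 = 1972 K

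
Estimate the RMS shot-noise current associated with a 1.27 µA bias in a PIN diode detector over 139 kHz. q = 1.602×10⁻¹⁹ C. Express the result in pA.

I_n = √(2qI·B)
2qI·B = 2 × 1.602×10⁻¹⁹ × 1.27×10⁻⁶ × 1.39×10⁵ = 5.66×10⁻²⁰ A²
I_n = √(5.66×10⁻²⁰) = 2.38×10⁻¹⁰ A = 238 pA

238 pA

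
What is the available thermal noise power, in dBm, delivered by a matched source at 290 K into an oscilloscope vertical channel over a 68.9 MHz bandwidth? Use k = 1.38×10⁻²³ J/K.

P_n = kTB = 1.38×10⁻²³ × 290 × 6.89×10⁷ = 2.76×10⁻¹³ W
In dBm: 10 log₁₀(2.76×10⁻¹³ / 10⁻³) = −95.6 dBm

−95.6 dBm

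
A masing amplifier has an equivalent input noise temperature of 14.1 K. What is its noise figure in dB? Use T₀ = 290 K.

F = 1 + T_e/T₀ = 1 + 14.1/290 = 1.04862
NF = 10 log₁₀(1.04862) = 0.206 dB

0.206 dB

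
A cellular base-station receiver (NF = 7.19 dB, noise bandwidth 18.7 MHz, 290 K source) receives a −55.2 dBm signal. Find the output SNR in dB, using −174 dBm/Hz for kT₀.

Noise floor: N = −174 + 10 log₁₀(B) + NF
10 log₁₀(1.87×10⁷) = 72.72 dB
N = −174 + 72.72 + 7.19 = −94.09 dBm
SNR = P_sig − N = −55.2 − (−94.09) = 38.89 dB → 38.9 dB

38.9 dB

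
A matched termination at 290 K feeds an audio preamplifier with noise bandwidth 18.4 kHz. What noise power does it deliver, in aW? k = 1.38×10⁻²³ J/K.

73.6 aW

P_n = kTB = 1.38×10⁻²³ × 290 × 1.84×10⁴ = 7.36×10⁻¹⁷ W = 73.6 aW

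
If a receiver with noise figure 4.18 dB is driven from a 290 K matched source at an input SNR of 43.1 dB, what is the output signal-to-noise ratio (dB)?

38.92 dB

By definition F = SNR_in/SNR_out, so in dB: SNR_out = SNR_in − NF
SNR_out = 43.1 − 4.18 = 38.92 dB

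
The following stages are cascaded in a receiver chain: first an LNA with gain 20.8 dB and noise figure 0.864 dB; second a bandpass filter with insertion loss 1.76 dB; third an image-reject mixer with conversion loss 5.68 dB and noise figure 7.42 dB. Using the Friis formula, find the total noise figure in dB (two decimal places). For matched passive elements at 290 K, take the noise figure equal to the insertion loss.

Convert to linear (a loss of L dB is a gain of −L dB): F_i = 10^(NF_i/10), G_i = 10^(G_i,dB/10)
  Stage 1: F_1 = 10^(0.864/10) = 1.220, G_1 = 10^(20.8/10) = 120.2
  Stage 2: F_2 = 10^(1.76/10) = 1.500, G_2 = 10^(−1.76/10) = 0.6668
  Stage 3: F_3 = 10^(7.42/10) = 5.521, G_3 = 10^(−5.68/10) = 0.2704
Friis cascade:
  F = 1.220 + (1.500 − 1)/120.2 + (5.521 − 1)/80.17 = 1.281
NF = 10 log₁₀(1.281) = 1.07 dB

1.07 dB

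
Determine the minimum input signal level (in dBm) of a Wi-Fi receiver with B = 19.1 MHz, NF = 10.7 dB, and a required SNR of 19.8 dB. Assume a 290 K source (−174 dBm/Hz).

−70.7 dBm

Sensitivity = −174 + 10 log₁₀(B) + NF + SNR_min
= −174 + 72.81 + 10.7 + 19.8
= −70.69 dBm → −70.7 dBm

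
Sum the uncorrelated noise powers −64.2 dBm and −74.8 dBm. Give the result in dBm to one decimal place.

−63.8 dBm

Convert to linear, add, convert back:
P₁ = 3.80×10⁻¹⁰ W, P₂ = 3.31×10⁻¹¹ W
P_tot = 4.13×10⁻¹⁰ W → 10 log₁₀(P_tot / 10⁻³) = −63.8 dBm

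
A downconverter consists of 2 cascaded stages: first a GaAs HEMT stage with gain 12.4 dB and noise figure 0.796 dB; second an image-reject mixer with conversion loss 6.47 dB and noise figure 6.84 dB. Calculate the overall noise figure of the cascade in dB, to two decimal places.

1.53 dB

Convert to linear (a loss of L dB is a gain of −L dB): F_i = 10^(NF_i/10), G_i = 10^(G_i,dB/10)
  Stage 1: F_1 = 10^(0.796/10) = 1.201, G_1 = 10^(12.4/10) = 17.38
  Stage 2: F_2 = 10^(6.84/10) = 4.831, G_2 = 10^(−6.47/10) = 0.2254
Friis cascade:
  F = 1.201 + (4.831 − 1)/17.38 = 1.422
NF = 10 log₁₀(1.422) = 1.53 dB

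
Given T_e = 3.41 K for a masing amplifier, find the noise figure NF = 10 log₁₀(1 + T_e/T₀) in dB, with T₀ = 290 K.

F = 1 + T_e/T₀ = 1 + 3.41/290 = 1.01176
NF = 10 log₁₀(1.01176) = 0.051 dB

0.051 dB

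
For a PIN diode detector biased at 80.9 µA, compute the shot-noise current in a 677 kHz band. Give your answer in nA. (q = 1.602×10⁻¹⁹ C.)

4.19 nA

I_n = √(2qI·B)
2qI·B = 2 × 1.602×10⁻¹⁹ × 8.09×10⁻⁵ × 6.77×10⁵ = 1.75×10⁻¹⁷ A²
I_n = √(1.75×10⁻¹⁷) = 4.19×10⁻⁹ A = 4.19 nA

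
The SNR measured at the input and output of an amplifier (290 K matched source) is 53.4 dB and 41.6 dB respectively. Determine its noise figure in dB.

NF (dB) = SNR_in(dB) − SNR_out(dB) when the source is at T₀
NF = 53.4 − 41.6 = 11.8 dB

11.8 dB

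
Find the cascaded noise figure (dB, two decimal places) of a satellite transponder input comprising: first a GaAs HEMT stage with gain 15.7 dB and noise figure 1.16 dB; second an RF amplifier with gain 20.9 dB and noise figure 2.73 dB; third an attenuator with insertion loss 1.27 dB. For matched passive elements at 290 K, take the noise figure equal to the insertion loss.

1.24 dB

Convert to linear (a loss of L dB is a gain of −L dB): F_i = 10^(NF_i/10), G_i = 10^(G_i,dB/10)
  Stage 1: F_1 = 10^(1.16/10) = 1.306, G_1 = 10^(15.7/10) = 37.15
  Stage 2: F_2 = 10^(2.73/10) = 1.875, G_2 = 10^(20.9/10) = 123.0
  Stage 3: F_3 = 10^(1.27/10) = 1.340, G_3 = 10^(−1.27/10) = 0.7464
Friis cascade:
  F = 1.306 + (1.875 − 1)/37.15 + (1.340 − 1)/4571 = 1.330
NF = 10 log₁₀(1.330) = 1.24 dB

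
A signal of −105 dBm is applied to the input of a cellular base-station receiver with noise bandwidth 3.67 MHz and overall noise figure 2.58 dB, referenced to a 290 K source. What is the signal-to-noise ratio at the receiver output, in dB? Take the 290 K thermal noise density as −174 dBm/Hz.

0.8 dB

Noise floor: N = −174 + 10 log₁₀(B) + NF
10 log₁₀(3.67×10⁶) = 65.65 dB
N = −174 + 65.65 + 2.58 = −105.77 dBm
SNR = P_sig − N = −105 − (−105.77) = 0.77 dB → 0.8 dB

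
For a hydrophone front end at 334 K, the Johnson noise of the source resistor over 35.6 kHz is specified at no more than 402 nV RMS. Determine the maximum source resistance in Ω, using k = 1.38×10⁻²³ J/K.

246 Ω

Johnson–Nyquist: V_n = √(4kTRB) ⇒ R = V_n² / (4kTB)
4kTB = 4 × 1.38×10⁻²³ × 334 × 3.56×10⁴ = 6.56×10⁻¹⁶
R = (4.02×10⁻⁷)² / 6.56×10⁻¹⁶ = 2.46×10² Ω = 246 Ω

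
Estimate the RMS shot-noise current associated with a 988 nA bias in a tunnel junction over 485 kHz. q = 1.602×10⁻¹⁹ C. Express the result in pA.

I_n = √(2qI·B)
2qI·B = 2 × 1.602×10⁻¹⁹ × 9.88×10⁻⁷ × 4.85×10⁵ = 1.54×10⁻¹⁹ A²
I_n = √(1.54×10⁻¹⁹) = 3.92×10⁻¹⁰ A = 392 pA

392 pA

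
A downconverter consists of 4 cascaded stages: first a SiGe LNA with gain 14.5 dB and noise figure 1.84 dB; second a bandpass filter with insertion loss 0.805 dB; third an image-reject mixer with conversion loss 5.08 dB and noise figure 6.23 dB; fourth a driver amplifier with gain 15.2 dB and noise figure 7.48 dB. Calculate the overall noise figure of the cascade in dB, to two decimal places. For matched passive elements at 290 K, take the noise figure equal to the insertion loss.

Convert to linear (a loss of L dB is a gain of −L dB): F_i = 10^(NF_i/10), G_i = 10^(G_i,dB/10)
  Stage 1: F_1 = 10^(1.84/10) = 1.528, G_1 = 10^(14.5/10) = 28.18
  Stage 2: F_2 = 10^(0.805/10) = 1.204, G_2 = 10^(−0.805/10) = 0.8308
  Stage 3: F_3 = 10^(6.23/10) = 4.198, G_3 = 10^(−5.08/10) = 0.3105
  Stage 4: F_4 = 10^(7.48/10) = 5.598, G_4 = 10^(15.2/10) = 33.11
Friis cascade:
  F = 1.528 + (1.204 − 1)/28.18 + (4.198 − 1)/23.42 + (5.598 − 1)/7.269 = 2.304
NF = 10 log₁₀(2.304) = 3.62 dB

3.62 dB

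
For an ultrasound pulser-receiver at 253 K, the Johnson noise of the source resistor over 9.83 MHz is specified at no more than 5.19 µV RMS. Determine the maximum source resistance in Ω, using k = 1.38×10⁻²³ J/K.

196 Ω

Johnson–Nyquist: V_n = √(4kTRB) ⇒ R = V_n² / (4kTB)
4kTB = 4 × 1.38×10⁻²³ × 253 × 9.83×10⁶ = 1.37×10⁻¹³
R = (5.19×10⁻⁶)² / 1.37×10⁻¹³ = 1.96×10² Ω = 196 Ω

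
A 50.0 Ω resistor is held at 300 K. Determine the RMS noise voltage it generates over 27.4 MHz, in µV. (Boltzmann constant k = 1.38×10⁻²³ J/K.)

4.76 µV

V_n = √(4kTRB)
4kTRB = 4 × 1.38×10⁻²³ × 300 × 5.00×10¹ × 2.74×10⁷ = 2.27×10⁻¹¹ V²
V_n = √(2.27×10⁻¹¹) = 4.76×10⁻⁶ V = 4.76 µV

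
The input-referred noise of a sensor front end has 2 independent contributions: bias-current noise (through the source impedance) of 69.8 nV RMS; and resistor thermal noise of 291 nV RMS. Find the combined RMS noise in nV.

299 nV

Uncorrelated sources add in power (mean-square): V_tot = √(ΣV_i²)
V_tot = √[(6.98×10⁻⁸)² + (2.91×10⁻⁷)²] = 2.99×10⁻⁷ V = 299 nV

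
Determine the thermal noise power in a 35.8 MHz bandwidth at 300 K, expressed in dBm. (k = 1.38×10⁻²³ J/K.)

−98.3 dBm

P_n = kTB = 1.38×10⁻²³ × 300 × 3.58×10⁷ = 1.48×10⁻¹³ W
In dBm: 10 log₁₀(1.48×10⁻¹³ / 10⁻³) = −98.3 dBm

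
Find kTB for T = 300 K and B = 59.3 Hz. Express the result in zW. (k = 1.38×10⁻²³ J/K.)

P_n = kTB = 1.38×10⁻²³ × 300 × 5.93×10¹ = 2.46×10⁻¹⁹ W = 246 zW

246 zW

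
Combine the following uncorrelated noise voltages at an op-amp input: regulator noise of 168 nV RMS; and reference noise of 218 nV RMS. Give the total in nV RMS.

Uncorrelated sources add in power (mean-square): V_tot = √(ΣV_i²)
V_tot = √[(1.68×10⁻⁷)² + (2.18×10⁻⁷)²] = 2.75×10⁻⁷ V = 275 nV

275 nV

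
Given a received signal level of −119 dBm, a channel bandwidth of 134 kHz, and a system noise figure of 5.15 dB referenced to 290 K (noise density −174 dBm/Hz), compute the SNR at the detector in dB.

Noise floor: N = −174 + 10 log₁₀(B) + NF
10 log₁₀(1.34×10⁵) = 51.27 dB
N = −174 + 51.27 + 5.15 = −117.58 dBm
SNR = P_sig − N = −119 − (−117.58) = −1.42 dB → −1.4 dB

−1.4 dB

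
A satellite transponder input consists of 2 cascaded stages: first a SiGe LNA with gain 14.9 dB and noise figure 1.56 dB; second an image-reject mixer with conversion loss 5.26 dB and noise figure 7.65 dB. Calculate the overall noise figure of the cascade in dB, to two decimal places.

Convert to linear (a loss of L dB is a gain of −L dB): F_i = 10^(NF_i/10), G_i = 10^(G_i,dB/10)
  Stage 1: F_1 = 10^(1.56/10) = 1.432, G_1 = 10^(14.9/10) = 30.90
  Stage 2: F_2 = 10^(7.65/10) = 5.821, G_2 = 10^(−5.26/10) = 0.2979
Friis cascade:
  F = 1.432 + (5.821 − 1)/30.90 = 1.588
NF = 10 log₁₀(1.588) = 2.01 dB

2.01 dB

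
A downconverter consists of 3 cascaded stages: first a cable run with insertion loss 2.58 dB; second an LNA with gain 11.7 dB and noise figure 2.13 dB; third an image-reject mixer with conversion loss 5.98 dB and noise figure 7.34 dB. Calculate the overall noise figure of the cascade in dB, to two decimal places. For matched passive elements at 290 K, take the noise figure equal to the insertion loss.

5.44 dB

Convert to linear (a loss of L dB is a gain of −L dB): F_i = 10^(NF_i/10), G_i = 10^(G_i,dB/10)
  Stage 1: F_1 = 10^(2.58/10) = 1.811, G_1 = 10^(−2.58/10) = 0.5521
  Stage 2: F_2 = 10^(2.13/10) = 1.633, G_2 = 10^(11.7/10) = 14.79
  Stage 3: F_3 = 10^(7.34/10) = 5.420, G_3 = 10^(−5.98/10) = 0.2523
Friis cascade:
  F = 1.811 + (1.633 − 1)/0.5521 + (5.420 − 1)/8.166 = 3.499
NF = 10 log₁₀(3.499) = 5.44 dB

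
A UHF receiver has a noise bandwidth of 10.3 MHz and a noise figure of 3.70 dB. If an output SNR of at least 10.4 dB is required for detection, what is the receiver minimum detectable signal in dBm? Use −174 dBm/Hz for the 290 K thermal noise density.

−89.8 dBm

Sensitivity = −174 + 10 log₁₀(B) + NF + SNR_min
= −174 + 70.13 + 3.70 + 10.4
= −89.77 dBm → −89.8 dBm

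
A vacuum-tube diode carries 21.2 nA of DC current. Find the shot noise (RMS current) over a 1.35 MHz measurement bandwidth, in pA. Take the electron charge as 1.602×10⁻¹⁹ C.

95.8 pA

I_n = √(2qI·B)
2qI·B = 2 × 1.602×10⁻¹⁹ × 2.12×10⁻⁸ × 1.35×10⁶ = 9.17×10⁻²¹ A²
I_n = √(9.17×10⁻²¹) = 9.58×10⁻¹¹ A = 95.8 pA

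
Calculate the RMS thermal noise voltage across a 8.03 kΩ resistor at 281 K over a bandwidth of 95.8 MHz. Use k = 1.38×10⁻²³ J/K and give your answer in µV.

109 µV

V_n = √(4kTRB)
4kTRB = 4 × 1.38×10⁻²³ × 281 × 8.03×10³ × 9.58×10⁷ = 1.19×10⁻⁸ V²
V_n = √(1.19×10⁻⁸) = 1.09×10⁻⁴ V = 109 µV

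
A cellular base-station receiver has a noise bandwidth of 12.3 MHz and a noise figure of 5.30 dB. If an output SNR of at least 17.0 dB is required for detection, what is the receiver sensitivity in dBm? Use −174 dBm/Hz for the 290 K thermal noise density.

Sensitivity = −174 + 10 log₁₀(B) + NF + SNR_min
= −174 + 70.9 + 5.30 + 17.0
= −80.80 dBm → −80.8 dBm

−80.8 dBm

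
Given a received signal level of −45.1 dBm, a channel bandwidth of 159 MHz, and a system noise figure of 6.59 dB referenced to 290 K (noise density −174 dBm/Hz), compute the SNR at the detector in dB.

40.3 dB

Noise floor: N = −174 + 10 log₁₀(B) + NF
10 log₁₀(1.59×10⁸) = 82.01 dB
N = −174 + 82.01 + 6.59 = −85.40 dBm
SNR = P_sig − N = −45.1 − (−85.40) = 40.30 dB → 40.3 dB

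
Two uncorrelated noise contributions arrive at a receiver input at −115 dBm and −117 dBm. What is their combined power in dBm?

Convert to linear, add, convert back:
P₁ = 3.16×10⁻¹⁵ W, P₂ = 2.00×10⁻¹⁵ W
P_tot = 5.16×10⁻¹⁵ W → 10 log₁₀(P_tot / 10⁻³) = −112.9 dBm

−112.9 dBm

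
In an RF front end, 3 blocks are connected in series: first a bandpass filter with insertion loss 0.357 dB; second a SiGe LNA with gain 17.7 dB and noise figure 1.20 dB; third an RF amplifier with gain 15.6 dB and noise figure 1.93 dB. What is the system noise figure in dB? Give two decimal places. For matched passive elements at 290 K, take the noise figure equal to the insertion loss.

Convert to linear (a loss of L dB is a gain of −L dB): F_i = 10^(NF_i/10), G_i = 10^(G_i,dB/10)
  Stage 1: F_1 = 10^(0.357/10) = 1.086, G_1 = 10^(−0.357/10) = 0.9211
  Stage 2: F_2 = 10^(1.20/10) = 1.318, G_2 = 10^(17.7/10) = 58.88
  Stage 3: F_3 = 10^(1.93/10) = 1.560, G_3 = 10^(15.6/10) = 36.31
Friis cascade:
  F = 1.086 + (1.318 − 1)/0.9211 + (1.560 − 1)/54.24 = 1.442
NF = 10 log₁₀(1.442) = 1.59 dB

1.59 dB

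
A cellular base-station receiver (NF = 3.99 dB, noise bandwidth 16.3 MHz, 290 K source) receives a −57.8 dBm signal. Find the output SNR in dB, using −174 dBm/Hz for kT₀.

40.1 dB

Noise floor: N = −174 + 10 log₁₀(B) + NF
10 log₁₀(1.63×10⁷) = 72.12 dB
N = −174 + 72.12 + 3.99 = −97.89 dBm
SNR = P_sig − N = −57.8 − (−97.89) = 40.09 dB → 40.1 dB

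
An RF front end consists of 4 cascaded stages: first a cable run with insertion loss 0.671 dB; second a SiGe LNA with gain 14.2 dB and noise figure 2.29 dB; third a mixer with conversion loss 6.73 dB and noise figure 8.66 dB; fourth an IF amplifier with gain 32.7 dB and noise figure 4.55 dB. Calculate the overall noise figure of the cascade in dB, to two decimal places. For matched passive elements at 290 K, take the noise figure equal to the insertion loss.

4.23 dB

Convert to linear (a loss of L dB is a gain of −L dB): F_i = 10^(NF_i/10), G_i = 10^(G_i,dB/10)
  Stage 1: F_1 = 10^(0.671/10) = 1.167, G_1 = 10^(−0.671/10) = 0.8568
  Stage 2: F_2 = 10^(2.29/10) = 1.694, G_2 = 10^(14.2/10) = 26.30
  Stage 3: F_3 = 10^(8.66/10) = 7.345, G_3 = 10^(−6.73/10) = 0.2123
  Stage 4: F_4 = 10^(4.55/10) = 2.851, G_4 = 10^(32.7/10) = 1862
Friis cascade:
  F = 1.167 + (1.694 − 1)/0.8568 + (7.345 − 1)/22.54 + (2.851 − 1)/4.785 = 2.646
NF = 10 log₁₀(2.646) = 4.23 dB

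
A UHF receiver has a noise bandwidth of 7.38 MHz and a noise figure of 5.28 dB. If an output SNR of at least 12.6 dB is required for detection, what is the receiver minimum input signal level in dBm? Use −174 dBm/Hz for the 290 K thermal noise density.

−87.4 dBm

Sensitivity = −174 + 10 log₁₀(B) + NF + SNR_min
= −174 + 68.68 + 5.28 + 12.6
= −87.44 dBm → −87.4 dBm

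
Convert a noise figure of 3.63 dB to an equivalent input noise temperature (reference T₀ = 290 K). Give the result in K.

379 K

F = 10^(3.63/10) = 2.30675
T_e = (F − 1)·T₀ = (2.30675 − 1) × 290 = 379 K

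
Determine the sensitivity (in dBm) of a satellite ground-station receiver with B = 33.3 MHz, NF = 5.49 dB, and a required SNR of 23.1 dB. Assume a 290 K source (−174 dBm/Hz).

Sensitivity = −174 + 10 log₁₀(B) + NF + SNR_min
= −174 + 75.22 + 5.49 + 23.1
= −70.19 dBm → −70.2 dBm

−70.2 dBm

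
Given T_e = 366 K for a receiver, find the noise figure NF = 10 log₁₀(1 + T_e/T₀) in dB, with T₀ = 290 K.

F = 1 + T_e/T₀ = 1 + 366/290 = 2.26207
NF = 10 log₁₀(2.26207) = 3.55 dB

3.55 dB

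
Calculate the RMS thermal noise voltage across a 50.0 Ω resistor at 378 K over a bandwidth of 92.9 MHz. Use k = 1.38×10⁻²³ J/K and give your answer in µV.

9.84 µV

V_n = √(4kTRB)
4kTRB = 4 × 1.38×10⁻²³ × 378 × 5.00×10¹ × 9.29×10⁷ = 9.69×10⁻¹¹ V²
V_n = √(9.69×10⁻¹¹) = 9.84×10⁻⁶ V = 9.84 µV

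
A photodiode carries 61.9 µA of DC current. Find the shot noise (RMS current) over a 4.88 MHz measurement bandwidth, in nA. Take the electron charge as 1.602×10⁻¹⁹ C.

9.84 nA

I_n = √(2qI·B)
2qI·B = 2 × 1.602×10⁻¹⁹ × 6.19×10⁻⁵ × 4.88×10⁶ = 9.68×10⁻¹⁷ A²
I_n = √(9.68×10⁻¹⁷) = 9.84×10⁻⁹ A = 9.84 nA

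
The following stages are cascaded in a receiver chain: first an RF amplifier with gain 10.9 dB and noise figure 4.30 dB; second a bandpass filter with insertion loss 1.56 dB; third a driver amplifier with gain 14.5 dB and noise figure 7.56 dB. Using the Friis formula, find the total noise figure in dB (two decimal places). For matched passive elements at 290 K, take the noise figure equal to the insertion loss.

Convert to linear (a loss of L dB is a gain of −L dB): F_i = 10^(NF_i/10), G_i = 10^(G_i,dB/10)
  Stage 1: F_1 = 10^(4.30/10) = 2.692, G_1 = 10^(10.9/10) = 12.30
  Stage 2: F_2 = 10^(1.56/10) = 1.432, G_2 = 10^(−1.56/10) = 0.6982
  Stage 3: F_3 = 10^(7.56/10) = 5.702, G_3 = 10^(14.5/10) = 28.18
Friis cascade:
  F = 2.692 + (1.432 − 1)/12.30 + (5.702 − 1)/8.590 = 3.274
NF = 10 log₁₀(3.274) = 5.15 dB

5.15 dB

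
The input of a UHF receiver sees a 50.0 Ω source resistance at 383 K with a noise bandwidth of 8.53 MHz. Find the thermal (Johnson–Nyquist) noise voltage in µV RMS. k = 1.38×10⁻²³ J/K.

V_n = √(4kTRB)
4kTRB = 4 × 1.38×10⁻²³ × 383 × 5.00×10¹ × 8.53×10⁶ = 9.02×10⁻¹² V²
V_n = √(9.02×10⁻¹²) = 3.00×10⁻⁶ V = 3.00 µV

3.00 µV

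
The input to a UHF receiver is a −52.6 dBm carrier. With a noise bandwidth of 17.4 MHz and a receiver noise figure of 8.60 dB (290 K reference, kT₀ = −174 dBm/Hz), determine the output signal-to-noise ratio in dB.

40.4 dB

Noise floor: N = −174 + 10 log₁₀(B) + NF
10 log₁₀(1.74×10⁷) = 72.41 dB
N = −174 + 72.41 + 8.60 = −92.99 dBm
SNR = P_sig − N = −52.6 − (−92.99) = 40.39 dB → 40.4 dB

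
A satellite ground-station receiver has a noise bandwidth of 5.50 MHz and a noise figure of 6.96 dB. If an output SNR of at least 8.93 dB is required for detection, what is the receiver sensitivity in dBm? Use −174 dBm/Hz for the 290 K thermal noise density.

−90.7 dBm

Sensitivity = −174 + 10 log₁₀(B) + NF + SNR_min
= −174 + 67.4 + 6.96 + 8.93
= −90.71 dBm → −90.7 dBm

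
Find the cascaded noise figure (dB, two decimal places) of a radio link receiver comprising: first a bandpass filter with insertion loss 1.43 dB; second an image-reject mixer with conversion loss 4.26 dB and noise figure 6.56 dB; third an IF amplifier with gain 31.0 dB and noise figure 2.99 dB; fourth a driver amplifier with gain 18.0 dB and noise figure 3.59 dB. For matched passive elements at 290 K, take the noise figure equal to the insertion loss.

Convert to linear (a loss of L dB is a gain of −L dB): F_i = 10^(NF_i/10), G_i = 10^(G_i,dB/10)
  Stage 1: F_1 = 10^(1.43/10) = 1.390, G_1 = 10^(−1.43/10) = 0.7194
  Stage 2: F_2 = 10^(6.56/10) = 4.529, G_2 = 10^(−4.26/10) = 0.3750
  Stage 3: F_3 = 10^(2.99/10) = 1.991, G_3 = 10^(31.0/10) = 1259
  Stage 4: F_4 = 10^(3.59/10) = 2.286, G_4 = 10^(18.0/10) = 63.10
Friis cascade:
  F = 1.390 + (4.529 − 1)/0.7194 + (1.991 − 1)/0.2698 + (2.286 − 1)/339.6 = 9.971
NF = 10 log₁₀(9.971) = 9.99 dB

9.99 dB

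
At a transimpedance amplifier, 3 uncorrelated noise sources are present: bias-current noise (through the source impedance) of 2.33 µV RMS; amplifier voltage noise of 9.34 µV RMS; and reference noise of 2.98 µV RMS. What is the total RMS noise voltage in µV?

Uncorrelated sources add in power (mean-square): V_tot = √(ΣV_i²)
V_tot = √[(2.33×10⁻⁶)² + (9.34×10⁻⁶)² + (2.98×10⁻⁶)²] = 1.01×10⁻⁵ V = 10.1 µV

10.1 µV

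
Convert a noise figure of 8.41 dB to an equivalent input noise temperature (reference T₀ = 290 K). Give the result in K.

1721 K

F = 10^(8.41/10) = 6.93426
T_e = (F − 1)·T₀ = (6.93426 − 1) × 290 = 1721 K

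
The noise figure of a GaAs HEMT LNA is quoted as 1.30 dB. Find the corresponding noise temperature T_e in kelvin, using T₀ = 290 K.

F = 10^(1.30/10) = 1.34896
T_e = (F − 1)·T₀ = (1.34896 − 1) × 290 = 101 K

101 K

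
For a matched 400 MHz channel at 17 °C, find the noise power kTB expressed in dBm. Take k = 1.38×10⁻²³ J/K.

T = 17 °C + 273.15 = 290.15 K
P_n = kTB = 1.38×10⁻²³ × 290.15 × 4.00×10⁸ = 1.60×10⁻¹² W
In dBm: 10 log₁₀(1.60×10⁻¹² / 10⁻³) = −88.0 dBm

−88.0 dBm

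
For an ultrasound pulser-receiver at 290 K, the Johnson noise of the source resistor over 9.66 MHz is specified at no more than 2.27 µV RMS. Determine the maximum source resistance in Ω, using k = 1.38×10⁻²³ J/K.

33.3 Ω

Johnson–Nyquist: V_n = √(4kTRB) ⇒ R = V_n² / (4kTB)
4kTB = 4 × 1.38×10⁻²³ × 290 × 9.66×10⁶ = 1.55×10⁻¹³
R = (2.27×10⁻⁶)² / 1.55×10⁻¹³ = 3.33×10¹ Ω = 33.3 Ω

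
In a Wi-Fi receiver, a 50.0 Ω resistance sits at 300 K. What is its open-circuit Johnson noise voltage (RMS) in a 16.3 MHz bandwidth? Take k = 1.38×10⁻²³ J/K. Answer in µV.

3.67 µV

V_n = √(4kTRB)
4kTRB = 4 × 1.38×10⁻²³ × 300 × 5.00×10¹ × 1.63×10⁷ = 1.35×10⁻¹¹ V²
V_n = √(1.35×10⁻¹¹) = 3.67×10⁻⁶ V = 3.67 µV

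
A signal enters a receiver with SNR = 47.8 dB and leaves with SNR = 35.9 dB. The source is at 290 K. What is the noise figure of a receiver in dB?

NF (dB) = SNR_in(dB) − SNR_out(dB) when the source is at T₀
NF = 47.8 − 35.9 = 11.9 dB

11.9 dB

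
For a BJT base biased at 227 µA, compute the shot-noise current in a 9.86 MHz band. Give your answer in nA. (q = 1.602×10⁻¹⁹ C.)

I_n = √(2qI·B)
2qI·B = 2 × 1.602×10⁻¹⁹ × 2.27×10⁻⁴ × 9.86×10⁶ = 7.17×10⁻¹⁶ A²
I_n = √(7.17×10⁻¹⁶) = 2.68×10⁻⁸ A = 26.8 nA

26.8 nA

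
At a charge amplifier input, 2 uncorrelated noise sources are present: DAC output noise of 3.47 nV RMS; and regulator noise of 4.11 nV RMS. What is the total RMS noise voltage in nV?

Uncorrelated sources add in power (mean-square): V_tot = √(ΣV_i²)
V_tot = √[(3.47×10⁻⁹)² + (4.11×10⁻⁹)²] = 5.38×10⁻⁹ V = 5.38 nV

5.38 nV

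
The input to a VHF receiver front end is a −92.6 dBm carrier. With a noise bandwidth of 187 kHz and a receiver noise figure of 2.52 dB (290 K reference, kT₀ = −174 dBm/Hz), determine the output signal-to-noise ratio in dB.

Noise floor: N = −174 + 10 log₁₀(B) + NF
10 log₁₀(1.87×10⁵) = 52.72 dB
N = −174 + 52.72 + 2.52 = −118.76 dBm
SNR = P_sig − N = −92.6 − (−118.76) = 26.16 dB → 26.2 dB

26.2 dB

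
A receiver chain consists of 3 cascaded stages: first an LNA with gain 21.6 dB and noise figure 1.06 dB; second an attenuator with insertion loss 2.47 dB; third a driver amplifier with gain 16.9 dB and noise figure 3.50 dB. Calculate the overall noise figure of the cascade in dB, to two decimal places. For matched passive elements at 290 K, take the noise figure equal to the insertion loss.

1.13 dB

Convert to linear (a loss of L dB is a gain of −L dB): F_i = 10^(NF_i/10), G_i = 10^(G_i,dB/10)
  Stage 1: F_1 = 10^(1.06/10) = 1.276, G_1 = 10^(21.6/10) = 144.5
  Stage 2: F_2 = 10^(2.47/10) = 1.766, G_2 = 10^(−2.47/10) = 0.5662
  Stage 3: F_3 = 10^(3.50/10) = 2.239, G_3 = 10^(16.9/10) = 48.98
Friis cascade:
  F = 1.276 + (1.766 − 1)/144.5 + (2.239 − 1)/81.85 = 1.297
NF = 10 log₁₀(1.297) = 1.13 dB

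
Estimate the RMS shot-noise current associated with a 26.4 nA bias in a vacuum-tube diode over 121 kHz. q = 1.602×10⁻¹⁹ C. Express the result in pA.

32.0 pA

I_n = √(2qI·B)
2qI·B = 2 × 1.602×10⁻¹⁹ × 2.64×10⁻⁸ × 1.21×10⁵ = 1.02×10⁻²¹ A²
I_n = √(1.02×10⁻²¹) = 3.20×10⁻¹¹ A = 32.0 pA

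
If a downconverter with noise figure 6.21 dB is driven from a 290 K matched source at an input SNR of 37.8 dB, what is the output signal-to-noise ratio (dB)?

31.59 dB

By definition F = SNR_in/SNR_out, so in dB: SNR_out = SNR_in − NF
SNR_out = 37.8 − 6.21 = 31.59 dB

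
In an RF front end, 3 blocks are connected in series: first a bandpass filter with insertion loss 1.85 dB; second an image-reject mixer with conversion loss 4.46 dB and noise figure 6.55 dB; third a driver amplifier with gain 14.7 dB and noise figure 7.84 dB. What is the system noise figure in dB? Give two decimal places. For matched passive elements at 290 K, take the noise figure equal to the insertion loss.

Convert to linear (a loss of L dB is a gain of −L dB): F_i = 10^(NF_i/10), G_i = 10^(G_i,dB/10)
  Stage 1: F_1 = 10^(1.85/10) = 1.531, G_1 = 10^(−1.85/10) = 0.6531
  Stage 2: F_2 = 10^(6.55/10) = 4.519, G_2 = 10^(−4.46/10) = 0.3581
  Stage 3: F_3 = 10^(7.84/10) = 6.081, G_3 = 10^(14.7/10) = 29.51
Friis cascade:
  F = 1.531 + (4.519 − 1)/0.6531 + (6.081 − 1)/0.2339 = 28.64
NF = 10 log₁₀(28.64) = 14.57 dB

14.57 dB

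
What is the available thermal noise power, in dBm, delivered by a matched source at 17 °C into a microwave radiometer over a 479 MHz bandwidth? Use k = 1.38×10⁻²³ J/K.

T = 17 °C + 273.15 = 290.15 K
P_n = kTB = 1.38×10⁻²³ × 290.15 × 4.79×10⁸ = 1.92×10⁻¹² W
In dBm: 10 log₁₀(1.92×10⁻¹² / 10⁻³) = −87.2 dBm

−87.2 dBm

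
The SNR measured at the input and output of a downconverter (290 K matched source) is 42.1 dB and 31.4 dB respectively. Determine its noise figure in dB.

NF (dB) = SNR_in(dB) − SNR_out(dB) when the source is at T₀
NF = 42.1 − 31.4 = 10.7 dB

10.7 dB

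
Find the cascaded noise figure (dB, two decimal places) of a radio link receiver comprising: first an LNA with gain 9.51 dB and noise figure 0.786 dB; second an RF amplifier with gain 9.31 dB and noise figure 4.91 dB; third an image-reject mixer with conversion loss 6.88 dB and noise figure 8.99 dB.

1.83 dB

Convert to linear (a loss of L dB is a gain of −L dB): F_i = 10^(NF_i/10), G_i = 10^(G_i,dB/10)
  Stage 1: F_1 = 10^(0.786/10) = 1.198, G_1 = 10^(9.51/10) = 8.933
  Stage 2: F_2 = 10^(4.91/10) = 3.097, G_2 = 10^(9.31/10) = 8.531
  Stage 3: F_3 = 10^(8.99/10) = 7.925, G_3 = 10^(−6.88/10) = 0.2051
Friis cascade:
  F = 1.198 + (3.097 − 1)/8.933 + (7.925 − 1)/76.21 = 1.524
NF = 10 log₁₀(1.524) = 1.83 dB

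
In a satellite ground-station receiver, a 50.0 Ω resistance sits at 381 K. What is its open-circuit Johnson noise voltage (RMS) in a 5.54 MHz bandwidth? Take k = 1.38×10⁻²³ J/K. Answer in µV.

2.41 µV

V_n = √(4kTRB)
4kTRB = 4 × 1.38×10⁻²³ × 381 × 5.00×10¹ × 5.54×10⁶ = 5.83×10⁻¹² V²
V_n = √(5.83×10⁻¹²) = 2.41×10⁻⁶ V = 2.41 µV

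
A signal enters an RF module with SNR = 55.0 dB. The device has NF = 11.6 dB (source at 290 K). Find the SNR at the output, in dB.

By definition F = SNR_in/SNR_out, so in dB: SNR_out = SNR_in − NF
SNR_out = 55.0 − 11.6 = 43.4 dB

43.4 dB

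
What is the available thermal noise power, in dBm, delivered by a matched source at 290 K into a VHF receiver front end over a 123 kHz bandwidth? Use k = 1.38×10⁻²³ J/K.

P_n = kTB = 1.38×10⁻²³ × 290 × 1.23×10⁵ = 4.92×10⁻¹⁶ W
In dBm: 10 log₁₀(4.92×10⁻¹⁶ / 10⁻³) = −123.1 dBm

−123.1 dBm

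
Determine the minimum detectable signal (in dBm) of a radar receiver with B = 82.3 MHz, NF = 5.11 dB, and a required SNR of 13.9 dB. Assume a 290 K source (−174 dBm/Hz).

−75.8 dBm

Sensitivity = −174 + 10 log₁₀(B) + NF + SNR_min
= −174 + 79.15 + 5.11 + 13.9
= −75.84 dBm → −75.8 dBm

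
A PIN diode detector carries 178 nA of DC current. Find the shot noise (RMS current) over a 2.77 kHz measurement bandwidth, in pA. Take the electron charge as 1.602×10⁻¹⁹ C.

I_n = √(2qI·B)
2qI·B = 2 × 1.602×10⁻¹⁹ × 1.78×10⁻⁷ × 2.77×10³ = 1.58×10⁻²² A²
I_n = √(1.58×10⁻²²) = 1.26×10⁻¹¹ A = 12.6 pA

12.6 pA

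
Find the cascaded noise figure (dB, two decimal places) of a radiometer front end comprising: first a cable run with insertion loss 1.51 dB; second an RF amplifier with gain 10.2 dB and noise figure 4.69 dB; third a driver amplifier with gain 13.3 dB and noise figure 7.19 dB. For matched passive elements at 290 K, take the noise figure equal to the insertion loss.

Convert to linear (a loss of L dB is a gain of −L dB): F_i = 10^(NF_i/10), G_i = 10^(G_i,dB/10)
  Stage 1: F_1 = 10^(1.51/10) = 1.416, G_1 = 10^(−1.51/10) = 0.7063
  Stage 2: F_2 = 10^(4.69/10) = 2.944, G_2 = 10^(10.2/10) = 10.47
  Stage 3: F_3 = 10^(7.19/10) = 5.236, G_3 = 10^(13.3/10) = 21.38
Friis cascade:
  F = 1.416 + (2.944 − 1)/0.7063 + (5.236 − 1)/7.396 = 4.741
NF = 10 log₁₀(4.741) = 6.76 dB

6.76 dB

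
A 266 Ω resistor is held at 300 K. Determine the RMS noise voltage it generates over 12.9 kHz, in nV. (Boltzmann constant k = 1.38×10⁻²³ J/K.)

V_n = √(4kTRB)
4kTRB = 4 × 1.38×10⁻²³ × 300 × 2.66×10² × 1.29×10⁴ = 5.68×10⁻¹⁴ V²
V_n = √(5.68×10⁻¹⁴) = 2.38×10⁻⁷ V = 238 nV

238 nV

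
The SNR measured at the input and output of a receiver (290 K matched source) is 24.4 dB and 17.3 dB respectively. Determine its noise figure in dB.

7.1 dB

NF (dB) = SNR_in(dB) − SNR_out(dB) when the source is at T₀
NF = 24.4 − 17.3 = 7.1 dB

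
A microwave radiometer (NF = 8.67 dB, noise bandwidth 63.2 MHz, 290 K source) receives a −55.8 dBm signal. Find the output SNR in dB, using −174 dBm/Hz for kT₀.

31.5 dB

Noise floor: N = −174 + 10 log₁₀(B) + NF
10 log₁₀(6.32×10⁷) = 78.01 dB
N = −174 + 78.01 + 8.67 = −87.32 dBm
SNR = P_sig − N = −55.8 − (−87.32) = 31.52 dB → 31.5 dB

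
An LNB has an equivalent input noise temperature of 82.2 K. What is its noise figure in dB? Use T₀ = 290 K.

1.08 dB

F = 1 + T_e/T₀ = 1 + 82.2/290 = 1.28345
NF = 10 log₁₀(1.28345) = 1.08 dB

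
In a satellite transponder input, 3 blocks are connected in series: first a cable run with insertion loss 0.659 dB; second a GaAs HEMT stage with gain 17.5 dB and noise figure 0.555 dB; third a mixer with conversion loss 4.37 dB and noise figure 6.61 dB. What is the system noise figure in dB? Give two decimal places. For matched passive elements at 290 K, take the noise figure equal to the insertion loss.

Convert to linear (a loss of L dB is a gain of −L dB): F_i = 10^(NF_i/10), G_i = 10^(G_i,dB/10)
  Stage 1: F_1 = 10^(0.659/10) = 1.164, G_1 = 10^(−0.659/10) = 0.8592
  Stage 2: F_2 = 10^(0.555/10) = 1.136, G_2 = 10^(17.5/10) = 56.23
  Stage 3: F_3 = 10^(6.61/10) = 4.581, G_3 = 10^(−4.37/10) = 0.3656
Friis cascade:
  F = 1.164 + (1.136 − 1)/0.8592 + (4.581 − 1)/48.32 = 1.397
NF = 10 log₁₀(1.397) = 1.45 dB

1.45 dB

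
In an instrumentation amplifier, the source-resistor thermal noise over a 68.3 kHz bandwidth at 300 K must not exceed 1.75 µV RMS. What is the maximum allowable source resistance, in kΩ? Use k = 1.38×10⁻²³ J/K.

Johnson–Nyquist: V_n = √(4kTRB) ⇒ R = V_n² / (4kTB)
4kTB = 4 × 1.38×10⁻²³ × 300 × 6.83×10⁴ = 1.13×10⁻¹⁵
R = (1.75×10⁻⁶)² / 1.13×10⁻¹⁵ = 2.71×10³ Ω = 2.71 kΩ

2.71 kΩ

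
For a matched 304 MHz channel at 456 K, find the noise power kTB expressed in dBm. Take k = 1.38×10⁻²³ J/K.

−87.2 dBm

P_n = kTB = 1.38×10⁻²³ × 456 × 3.04×10⁸ = 1.91×10⁻¹² W
In dBm: 10 log₁₀(1.91×10⁻¹² / 10⁻³) = −87.2 dBm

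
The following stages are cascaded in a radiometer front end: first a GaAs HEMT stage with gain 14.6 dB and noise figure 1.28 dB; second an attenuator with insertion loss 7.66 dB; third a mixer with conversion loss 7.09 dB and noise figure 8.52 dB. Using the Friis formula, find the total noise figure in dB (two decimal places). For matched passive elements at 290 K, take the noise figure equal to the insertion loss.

Convert to linear (a loss of L dB is a gain of −L dB): F_i = 10^(NF_i/10), G_i = 10^(G_i,dB/10)
  Stage 1: F_1 = 10^(1.28/10) = 1.343, G_1 = 10^(14.6/10) = 28.84
  Stage 2: F_2 = 10^(7.66/10) = 5.834, G_2 = 10^(−7.66/10) = 0.1714
  Stage 3: F_3 = 10^(8.52/10) = 7.112, G_3 = 10^(−7.09/10) = 0.1954
Friis cascade:
  F = 1.343 + (5.834 − 1)/28.84 + (7.112 − 1)/4.943 = 2.747
NF = 10 log₁₀(2.747) = 4.39 dB

4.39 dB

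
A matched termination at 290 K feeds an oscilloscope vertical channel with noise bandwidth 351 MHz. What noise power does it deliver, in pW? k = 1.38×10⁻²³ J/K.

P_n = kTB = 1.38×10⁻²³ × 290 × 3.51×10⁸ = 1.40×10⁻¹² W = 1.40 pW

1.40 pW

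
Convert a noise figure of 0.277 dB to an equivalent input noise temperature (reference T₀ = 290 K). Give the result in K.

19.1 K

F = 10^(0.277/10) = 1.06586
T_e = (F − 1)·T₀ = (1.06586 − 1) × 290 = 19.1 K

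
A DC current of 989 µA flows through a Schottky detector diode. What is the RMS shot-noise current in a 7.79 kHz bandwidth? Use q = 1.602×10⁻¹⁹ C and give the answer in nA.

1.57 nA

I_n = √(2qI·B)
2qI·B = 2 × 1.602×10⁻¹⁹ × 9.89×10⁻⁴ × 7.79×10³ = 2.47×10⁻¹⁸ A²
I_n = √(2.47×10⁻¹⁸) = 1.57×10⁻⁹ A = 1.57 nA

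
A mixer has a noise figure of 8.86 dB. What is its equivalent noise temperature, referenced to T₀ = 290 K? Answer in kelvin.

F = 10^(8.86/10) = 7.6913
T_e = (F − 1)·T₀ = (7.6913 − 1) × 290 = 1940 K

1940 K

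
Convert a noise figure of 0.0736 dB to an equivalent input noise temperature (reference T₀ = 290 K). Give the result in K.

F = 10^(0.0736/10) = 1.01709
T_e = (F − 1)·T₀ = (1.01709 − 1) × 290 = 4.96 K

4.96 K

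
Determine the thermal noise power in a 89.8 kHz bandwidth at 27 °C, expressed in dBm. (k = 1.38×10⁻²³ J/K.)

−124.3 dBm

T = 27 °C + 273.15 = 300.15 K
P_n = kTB = 1.38×10⁻²³ × 300.15 × 8.98×10⁴ = 3.72×10⁻¹⁶ W
In dBm: 10 log₁₀(3.72×10⁻¹⁶ / 10⁻³) = −124.3 dBm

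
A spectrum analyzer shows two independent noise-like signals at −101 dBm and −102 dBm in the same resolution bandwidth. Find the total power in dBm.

Convert to linear, add, convert back:
P₁ = 7.94×10⁻¹⁴ W, P₂ = 6.31×10⁻¹⁴ W
P_tot = 1.43×10⁻¹³ W → 10 log₁₀(P_tot / 10⁻³) = −98.5 dBm

−98.5 dBm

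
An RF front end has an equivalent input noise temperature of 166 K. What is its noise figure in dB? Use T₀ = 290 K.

F = 1 + T_e/T₀ = 1 + 166/290 = 1.57241
NF = 10 log₁₀(1.57241) = 1.97 dB

1.97 dB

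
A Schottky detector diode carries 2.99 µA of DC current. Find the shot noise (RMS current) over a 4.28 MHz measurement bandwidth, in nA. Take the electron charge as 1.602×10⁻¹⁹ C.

I_n = √(2qI·B)
2qI·B = 2 × 1.602×10⁻¹⁹ × 2.99×10⁻⁶ × 4.28×10⁶ = 4.10×10⁻¹⁸ A²
I_n = √(4.10×10⁻¹⁸) = 2.02×10⁻⁹ A = 2.02 nA

2.02 nA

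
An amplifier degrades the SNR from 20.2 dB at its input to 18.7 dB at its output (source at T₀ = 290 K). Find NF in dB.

NF (dB) = SNR_in(dB) − SNR_out(dB) when the source is at T₀
NF = 20.2 − 18.7 = 1.5 dB

1.5 dB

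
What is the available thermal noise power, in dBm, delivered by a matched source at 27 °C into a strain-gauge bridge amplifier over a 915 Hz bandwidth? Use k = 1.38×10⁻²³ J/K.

−144.2 dBm

T = 27 °C + 273.15 = 300.15 K
P_n = kTB = 1.38×10⁻²³ × 300.15 × 9.15×10² = 3.79×10⁻¹⁸ W
In dBm: 10 log₁₀(3.79×10⁻¹⁸ / 10⁻³) = −144.2 dBm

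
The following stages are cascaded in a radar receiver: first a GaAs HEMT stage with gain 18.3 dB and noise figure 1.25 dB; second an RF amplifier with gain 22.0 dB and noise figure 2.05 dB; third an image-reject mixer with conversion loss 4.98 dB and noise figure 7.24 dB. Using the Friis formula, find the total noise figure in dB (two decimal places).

1.28 dB

Convert to linear (a loss of L dB is a gain of −L dB): F_i = 10^(NF_i/10), G_i = 10^(G_i,dB/10)
  Stage 1: F_1 = 10^(1.25/10) = 1.334, G_1 = 10^(18.3/10) = 67.61
  Stage 2: F_2 = 10^(2.05/10) = 1.603, G_2 = 10^(22.0/10) = 158.5
  Stage 3: F_3 = 10^(7.24/10) = 5.297, G_3 = 10^(−4.98/10) = 0.3177
Friis cascade:
  F = 1.334 + (1.603 − 1)/67.61 + (5.297 − 1)/1.072×10⁴ = 1.343
NF = 10 log₁₀(1.343) = 1.28 dB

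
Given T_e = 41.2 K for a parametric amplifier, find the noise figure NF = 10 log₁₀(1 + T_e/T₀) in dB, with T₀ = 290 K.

0.577 dB

F = 1 + T_e/T₀ = 1 + 41.2/290 = 1.14207
NF = 10 log₁₀(1.14207) = 0.577 dB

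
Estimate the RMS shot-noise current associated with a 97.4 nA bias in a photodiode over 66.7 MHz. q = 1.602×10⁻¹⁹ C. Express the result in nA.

I_n = √(2qI·B)
2qI·B = 2 × 1.602×10⁻¹⁹ × 9.74×10⁻⁸ × 6.67×10⁷ = 2.08×10⁻¹⁸ A²
I_n = √(2.08×10⁻¹⁸) = 1.44×10⁻⁹ A = 1.44 nA

1.44 nA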